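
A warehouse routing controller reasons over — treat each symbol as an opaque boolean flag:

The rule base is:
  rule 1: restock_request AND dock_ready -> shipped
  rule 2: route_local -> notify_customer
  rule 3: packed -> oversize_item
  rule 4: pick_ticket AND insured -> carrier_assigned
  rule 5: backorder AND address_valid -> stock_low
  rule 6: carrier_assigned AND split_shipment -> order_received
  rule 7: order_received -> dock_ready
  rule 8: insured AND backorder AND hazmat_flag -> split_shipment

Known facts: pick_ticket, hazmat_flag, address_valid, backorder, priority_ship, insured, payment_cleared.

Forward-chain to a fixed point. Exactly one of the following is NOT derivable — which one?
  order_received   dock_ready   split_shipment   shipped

Round 1: rule 4 [pick_ticket AND insured -> carrier_assigned]; rule 5 [backorder AND address_valid -> stock_low]; rule 8 [insured AND backorder AND hazmat_flag -> split_shipment]. Adds carrier_assigned, stock_low, split_shipment.
Round 2: rule 6 [carrier_assigned AND split_shipment -> order_received]. Adds order_received.
Round 3: rule 7 [order_received -> dock_ready]. Adds dock_ready.
Derived: split_shipment (round 1), order_received (round 2), dock_ready (round 3). shipped never appears in any round.

shipped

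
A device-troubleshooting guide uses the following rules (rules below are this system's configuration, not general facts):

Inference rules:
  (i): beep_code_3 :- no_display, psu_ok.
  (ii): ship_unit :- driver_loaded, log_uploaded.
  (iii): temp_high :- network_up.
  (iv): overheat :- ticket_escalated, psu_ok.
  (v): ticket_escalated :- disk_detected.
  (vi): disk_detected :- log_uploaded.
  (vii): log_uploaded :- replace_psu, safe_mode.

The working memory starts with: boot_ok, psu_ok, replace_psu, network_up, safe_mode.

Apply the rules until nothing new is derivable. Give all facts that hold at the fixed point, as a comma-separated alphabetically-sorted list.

[1] (iii) [temp_high :- network_up.]; (vii) [log_uploaded :- replace_psu, safe_mode.]. ⇒ new: temp_high, log_uploaded.
[2] (vi) [disk_detected :- log_uploaded.]. ⇒ new: disk_detected.
[3] (v) [ticket_escalated :- disk_detected.]. ⇒ new: ticket_escalated.
[4] (iv) [overheat :- ticket_escalated, psu_ok.]. ⇒ new: overheat.

boot_ok, disk_detected, log_uploaded, network_up, overheat, psu_ok, replace_psu, safe_mode, temp_high, ticket_escalated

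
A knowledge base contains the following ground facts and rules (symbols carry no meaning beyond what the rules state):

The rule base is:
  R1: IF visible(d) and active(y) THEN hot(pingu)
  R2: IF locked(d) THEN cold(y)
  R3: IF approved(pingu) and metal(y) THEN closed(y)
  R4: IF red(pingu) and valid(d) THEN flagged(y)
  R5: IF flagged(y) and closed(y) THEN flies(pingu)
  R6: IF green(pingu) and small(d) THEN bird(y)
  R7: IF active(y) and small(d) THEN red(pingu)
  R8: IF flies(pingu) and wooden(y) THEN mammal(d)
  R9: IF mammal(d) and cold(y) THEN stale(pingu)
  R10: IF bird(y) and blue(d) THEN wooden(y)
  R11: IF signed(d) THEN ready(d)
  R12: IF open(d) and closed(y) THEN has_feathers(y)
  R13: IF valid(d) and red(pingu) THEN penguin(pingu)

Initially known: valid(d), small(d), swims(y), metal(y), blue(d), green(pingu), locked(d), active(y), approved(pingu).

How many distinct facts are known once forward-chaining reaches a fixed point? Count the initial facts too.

19

Round 1: R2 [IF locked(d) THEN cold(y)]; R3 [IF approved(pingu) and metal(y) THEN closed(y)]; R6 [IF green(pingu) and small(d) THEN bird(y)]; R7 [IF active(y) and small(d) THEN red(pingu)]. Adds cold(y), closed(y), bird(y), red(pingu).
Round 2: R4 [IF red(pingu) and valid(d) THEN flagged(y)]; R10 [IF bird(y) and blue(d) THEN wooden(y)]; R13 [IF valid(d) and red(pingu) THEN penguin(pingu)]. Adds flagged(y), wooden(y), penguin(pingu).
Round 3: R5 [IF flagged(y) and closed(y) THEN flies(pingu)]. Adds flies(pingu).
Round 4: R8 [IF flies(pingu) and wooden(y) THEN mammal(d)]. Adds mammal(d).
Round 5: R9 [IF mammal(d) and cold(y) THEN stale(pingu)]. Adds stale(pingu).
Closure: {active(y), approved(pingu), bird(y), blue(d), closed(y), cold(y), flagged(y), flies(pingu), green(pingu), locked(d), mammal(d), metal(y), penguin(pingu), red(pingu), small(d), stale(pingu), swims(y), valid(d), wooden(y)} — 19 facts.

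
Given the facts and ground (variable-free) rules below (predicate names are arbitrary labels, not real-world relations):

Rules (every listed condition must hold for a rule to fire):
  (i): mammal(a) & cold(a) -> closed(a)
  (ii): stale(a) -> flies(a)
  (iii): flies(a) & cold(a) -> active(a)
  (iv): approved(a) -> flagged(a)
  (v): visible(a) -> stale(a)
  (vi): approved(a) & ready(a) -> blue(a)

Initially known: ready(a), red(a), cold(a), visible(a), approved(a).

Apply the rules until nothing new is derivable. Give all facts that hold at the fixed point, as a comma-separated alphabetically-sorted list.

active(a), approved(a), blue(a), cold(a), flagged(a), flies(a), ready(a), red(a), stale(a), visible(a)

Round 1 — (iv), (v), (vi), derive flagged(a), stale(a), blue(a).
Round 2 — (ii), derive flies(a).
Round 3 — (iii), derive active(a).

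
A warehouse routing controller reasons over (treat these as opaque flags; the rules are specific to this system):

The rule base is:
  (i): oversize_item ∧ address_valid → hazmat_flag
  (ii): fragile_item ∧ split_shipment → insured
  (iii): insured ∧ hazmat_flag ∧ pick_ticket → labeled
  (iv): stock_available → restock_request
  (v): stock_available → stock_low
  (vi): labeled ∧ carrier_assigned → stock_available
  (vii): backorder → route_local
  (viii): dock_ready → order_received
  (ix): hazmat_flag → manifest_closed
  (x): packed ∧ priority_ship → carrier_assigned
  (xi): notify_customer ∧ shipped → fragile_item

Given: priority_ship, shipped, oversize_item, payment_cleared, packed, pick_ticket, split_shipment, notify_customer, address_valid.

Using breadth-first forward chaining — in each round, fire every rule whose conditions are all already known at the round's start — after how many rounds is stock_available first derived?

4

[1] (i) [oversize_item ∧ address_valid → hazmat_flag]; (x) [packed ∧ priority_ship → carrier_assigned]; (xi) [notify_customer ∧ shipped → fragile_item]. ⇒ new: hazmat_flag, carrier_assigned, fragile_item.
[2] (ii) [fragile_item ∧ split_shipment → insured]; (ix) [hazmat_flag → manifest_closed]. ⇒ new: insured, manifest_closed.
[3] (iii) [insured ∧ hazmat_flag ∧ pick_ticket → labeled]. ⇒ new: labeled.
[4] (vi) [labeled ∧ carrier_assigned → stock_available]. ⇒ new: stock_available.
stock_available first appears in round 4.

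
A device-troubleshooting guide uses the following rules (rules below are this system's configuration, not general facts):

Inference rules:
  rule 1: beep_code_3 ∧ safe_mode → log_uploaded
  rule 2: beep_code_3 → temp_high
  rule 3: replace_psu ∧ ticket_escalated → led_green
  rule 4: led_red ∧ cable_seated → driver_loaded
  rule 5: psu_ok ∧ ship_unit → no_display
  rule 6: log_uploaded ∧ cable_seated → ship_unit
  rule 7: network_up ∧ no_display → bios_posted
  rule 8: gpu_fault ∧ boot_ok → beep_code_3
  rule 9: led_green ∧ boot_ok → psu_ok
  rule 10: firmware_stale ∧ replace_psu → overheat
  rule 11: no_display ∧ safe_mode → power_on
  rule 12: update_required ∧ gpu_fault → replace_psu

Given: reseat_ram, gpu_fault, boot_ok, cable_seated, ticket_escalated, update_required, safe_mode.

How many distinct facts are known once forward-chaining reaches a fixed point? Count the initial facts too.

16

Round 1: rule 8 [gpu_fault ∧ boot_ok → beep_code_3]; rule 12 [update_required ∧ gpu_fault → replace_psu]. Adds beep_code_3, replace_psu.
Round 2: rule 1 [beep_code_3 ∧ safe_mode → log_uploaded]; rule 2 [beep_code_3 → temp_high]; rule 3 [replace_psu ∧ ticket_escalated → led_green]. Adds log_uploaded, temp_high, led_green.
Round 3: rule 6 [log_uploaded ∧ cable_seated → ship_unit]; rule 9 [led_green ∧ boot_ok → psu_ok]. Adds ship_unit, psu_ok.
Round 4: rule 5 [psu_ok ∧ ship_unit → no_display]. Adds no_display.
Round 5: rule 11 [no_display ∧ safe_mode → power_on]. Adds power_on.
Closure: {beep_code_3, boot_ok, cable_seated, gpu_fault, led_green, log_uploaded, no_display, power_on, psu_ok, replace_psu, reseat_ram, safe_mode, ship_unit, temp_high, ticket_escalated, update_required} — 16 facts.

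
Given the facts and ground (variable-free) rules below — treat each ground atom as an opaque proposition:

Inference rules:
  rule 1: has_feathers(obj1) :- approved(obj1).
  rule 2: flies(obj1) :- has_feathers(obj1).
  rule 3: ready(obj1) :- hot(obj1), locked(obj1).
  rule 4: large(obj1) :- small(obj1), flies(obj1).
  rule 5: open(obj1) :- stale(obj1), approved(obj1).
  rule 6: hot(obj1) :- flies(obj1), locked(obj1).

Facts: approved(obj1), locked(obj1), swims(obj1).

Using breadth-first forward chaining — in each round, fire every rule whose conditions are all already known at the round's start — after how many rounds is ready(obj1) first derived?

4

Round 1: rule 1 [has_feathers(obj1) :- approved(obj1).]. Adds has_feathers(obj1).
Round 2: rule 2 [flies(obj1) :- has_feathers(obj1).]. Adds flies(obj1).
Round 3: rule 6 [hot(obj1) :- flies(obj1), locked(obj1).]. Adds hot(obj1).
Round 4: rule 3 [ready(obj1) :- hot(obj1), locked(obj1).]. Adds ready(obj1).
ready(obj1) first appears in round 4.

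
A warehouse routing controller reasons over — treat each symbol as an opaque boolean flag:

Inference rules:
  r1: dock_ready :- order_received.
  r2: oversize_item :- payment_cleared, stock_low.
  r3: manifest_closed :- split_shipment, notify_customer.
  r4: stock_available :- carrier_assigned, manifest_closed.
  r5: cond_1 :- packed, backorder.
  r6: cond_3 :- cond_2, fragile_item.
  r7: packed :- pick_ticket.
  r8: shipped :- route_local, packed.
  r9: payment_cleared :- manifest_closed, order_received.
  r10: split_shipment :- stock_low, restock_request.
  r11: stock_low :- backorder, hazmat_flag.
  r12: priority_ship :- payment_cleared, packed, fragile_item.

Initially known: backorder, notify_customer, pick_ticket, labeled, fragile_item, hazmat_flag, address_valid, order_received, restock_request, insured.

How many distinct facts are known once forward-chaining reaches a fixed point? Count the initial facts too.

[1] r1 [dock_ready :- order_received.]; r7 [packed :- pick_ticket.]; r11 [stock_low :- backorder, hazmat_flag.]. ⇒ new: dock_ready, packed, stock_low.
[2] r5 [cond_1 :- packed, backorder.]; r10 [split_shipment :- stock_low, restock_request.]. ⇒ new: cond_1, split_shipment.
[3] r3 [manifest_closed :- split_shipment, notify_customer.]. ⇒ new: manifest_closed.
[4] r9 [payment_cleared :- manifest_closed, order_received.]. ⇒ new: payment_cleared.
[5] r2 [oversize_item :- payment_cleared, stock_low.]; r12 [priority_ship :- payment_cleared, packed, fragile_item.]. ⇒ new: oversize_item, priority_ship.
Closure: {address_valid, backorder, cond_1, dock_ready, fragile_item, hazmat_flag, insured, labeled, manifest_closed, notify_customer, order_received, oversize_item, packed, payment_cleared, pick_ticket, priority_ship, restock_request, split_shipment, stock_low} — 19 facts.

19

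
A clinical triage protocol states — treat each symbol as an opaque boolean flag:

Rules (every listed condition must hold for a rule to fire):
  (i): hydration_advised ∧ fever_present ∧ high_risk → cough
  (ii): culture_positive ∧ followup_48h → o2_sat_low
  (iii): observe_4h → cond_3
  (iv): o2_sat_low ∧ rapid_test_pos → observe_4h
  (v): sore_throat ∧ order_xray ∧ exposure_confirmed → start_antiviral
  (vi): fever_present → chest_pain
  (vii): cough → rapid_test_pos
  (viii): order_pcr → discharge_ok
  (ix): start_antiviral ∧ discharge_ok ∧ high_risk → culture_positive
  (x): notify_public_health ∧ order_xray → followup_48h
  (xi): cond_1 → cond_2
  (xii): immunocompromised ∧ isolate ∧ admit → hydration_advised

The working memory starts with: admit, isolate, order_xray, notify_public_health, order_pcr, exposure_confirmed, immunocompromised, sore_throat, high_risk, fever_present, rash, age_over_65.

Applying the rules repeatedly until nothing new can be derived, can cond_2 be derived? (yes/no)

no

Round 1 fires (v), (vi), (viii), (x), (xii), giving start_antiviral, chest_pain, discharge_ok, followup_48h, hydration_advised.
Round 2 fires (i), (ix), giving cough, culture_positive.
Round 3 fires (ii), (vii), giving o2_sat_low, rapid_test_pos.
Round 4 fires (iv), giving observe_4h.
Round 5 fires (iii), giving cond_3.
Fixed point reached. cond_2 is concluded only by (xi); (xi) needs cond_1 (never derived).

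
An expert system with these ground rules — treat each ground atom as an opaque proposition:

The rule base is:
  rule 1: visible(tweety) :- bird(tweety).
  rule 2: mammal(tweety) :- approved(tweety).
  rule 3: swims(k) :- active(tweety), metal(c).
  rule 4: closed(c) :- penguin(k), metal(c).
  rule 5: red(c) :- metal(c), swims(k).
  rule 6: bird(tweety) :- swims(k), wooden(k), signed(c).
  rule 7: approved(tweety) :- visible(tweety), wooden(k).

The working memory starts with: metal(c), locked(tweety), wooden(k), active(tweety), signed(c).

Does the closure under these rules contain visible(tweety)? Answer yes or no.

yes

Round 1: rule 3 [swims(k) :- active(tweety), metal(c).]. New: swims(k).
Round 2: rule 5 [red(c) :- metal(c), swims(k).]; rule 6 [bird(tweety) :- swims(k), wooden(k), signed(c).]. New: red(c), bird(tweety).
Round 3: rule 1 [visible(tweety) :- bird(tweety).]. New: visible(tweety).
Round 4: rule 7 [approved(tweety) :- visible(tweety), wooden(k).]. New: approved(tweety).
Round 5: rule 2 [mammal(tweety) :- approved(tweety).]. New: mammal(tweety).
visible(tweety) appears in round 3, so it is derivable.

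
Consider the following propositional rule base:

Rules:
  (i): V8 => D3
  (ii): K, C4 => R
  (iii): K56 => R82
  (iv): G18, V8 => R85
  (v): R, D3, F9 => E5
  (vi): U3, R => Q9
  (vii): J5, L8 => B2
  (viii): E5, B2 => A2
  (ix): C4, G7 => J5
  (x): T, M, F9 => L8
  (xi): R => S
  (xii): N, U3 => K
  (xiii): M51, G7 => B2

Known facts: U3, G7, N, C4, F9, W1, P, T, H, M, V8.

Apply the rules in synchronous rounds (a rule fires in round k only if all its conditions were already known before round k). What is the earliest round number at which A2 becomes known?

4

Round 1 fires (i), (ix), (x), (xii), giving D3, J5, L8, K.
Round 2 fires (ii), (vii), giving R, B2.
Round 3 fires (v), (vi), (xi), giving E5, Q9, S.
Round 4 fires (viii), giving A2.
A2 first appears in round 4.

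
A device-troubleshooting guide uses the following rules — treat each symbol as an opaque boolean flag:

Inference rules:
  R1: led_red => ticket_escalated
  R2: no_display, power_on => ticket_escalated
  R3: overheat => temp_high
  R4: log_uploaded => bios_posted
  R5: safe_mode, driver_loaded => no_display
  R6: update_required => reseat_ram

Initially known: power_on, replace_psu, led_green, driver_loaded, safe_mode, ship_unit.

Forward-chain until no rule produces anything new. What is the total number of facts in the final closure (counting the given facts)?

8

Round 1: R5 [safe_mode, driver_loaded => no_display]. New: no_display.
Round 2: R2 [no_display, power_on => ticket_escalated]. New: ticket_escalated.
Closure: {driver_loaded, led_green, no_display, power_on, replace_psu, safe_mode, ship_unit, ticket_escalated} — 8 facts.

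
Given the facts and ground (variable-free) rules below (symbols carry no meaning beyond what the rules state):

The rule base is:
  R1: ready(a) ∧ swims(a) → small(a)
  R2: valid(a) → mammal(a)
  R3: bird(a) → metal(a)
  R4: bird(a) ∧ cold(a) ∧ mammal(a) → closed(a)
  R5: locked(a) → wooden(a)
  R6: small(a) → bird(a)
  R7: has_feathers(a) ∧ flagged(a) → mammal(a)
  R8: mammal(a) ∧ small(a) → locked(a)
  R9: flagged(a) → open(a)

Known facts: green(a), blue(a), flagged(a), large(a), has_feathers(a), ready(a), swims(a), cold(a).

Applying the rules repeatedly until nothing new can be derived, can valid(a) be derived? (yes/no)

no

[1] R1 [ready(a) ∧ swims(a) → small(a)]; R7 [has_feathers(a) ∧ flagged(a) → mammal(a)]; R9 [flagged(a) → open(a)]. ⇒ new: small(a), mammal(a), open(a).
[2] R6 [small(a) → bird(a)]; R8 [mammal(a) ∧ small(a) → locked(a)]. ⇒ new: bird(a), locked(a).
[3] R3 [bird(a) → metal(a)]; R4 [bird(a) ∧ cold(a) ∧ mammal(a) → closed(a)]; R5 [locked(a) → wooden(a)]. ⇒ new: metal(a), closed(a), wooden(a).
Fixed point reached. No rule has valid(a) as a consequent, and it is not given.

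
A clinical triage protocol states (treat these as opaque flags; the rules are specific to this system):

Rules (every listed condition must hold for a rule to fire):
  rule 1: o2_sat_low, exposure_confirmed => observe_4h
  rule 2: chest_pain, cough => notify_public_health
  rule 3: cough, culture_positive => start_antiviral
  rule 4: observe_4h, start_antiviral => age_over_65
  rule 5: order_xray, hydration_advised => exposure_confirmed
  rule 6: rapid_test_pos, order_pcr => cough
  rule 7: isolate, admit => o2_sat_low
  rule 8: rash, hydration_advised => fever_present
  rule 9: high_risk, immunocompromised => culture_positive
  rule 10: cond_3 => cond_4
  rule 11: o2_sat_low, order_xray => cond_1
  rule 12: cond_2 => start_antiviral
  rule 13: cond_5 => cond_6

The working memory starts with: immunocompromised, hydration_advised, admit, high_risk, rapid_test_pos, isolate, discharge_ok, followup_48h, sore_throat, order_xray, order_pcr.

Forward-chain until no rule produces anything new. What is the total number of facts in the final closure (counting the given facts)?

Round 1: rule 5 [order_xray, hydration_advised => exposure_confirmed]; rule 6 [rapid_test_pos, order_pcr => cough]; rule 7 [isolate, admit => o2_sat_low]; rule 9 [high_risk, immunocompromised => culture_positive]. New: exposure_confirmed, cough, o2_sat_low, culture_positive.
Round 2: rule 1 [o2_sat_low, exposure_confirmed => observe_4h]; rule 3 [cough, culture_positive => start_antiviral]; rule 11 [o2_sat_low, order_xray => cond_1]. New: observe_4h, start_antiviral, cond_1.
Round 3: rule 4 [observe_4h, start_antiviral => age_over_65]. New: age_over_65.
Closure: {admit, age_over_65, cond_1, cough, culture_positive, discharge_ok, exposure_confirmed, followup_48h, high_risk, hydration_advised, immunocompromised, isolate, o2_sat_low, observe_4h, order_pcr, order_xray, rapid_test_pos, sore_throat, start_antiviral} — 19 facts.

19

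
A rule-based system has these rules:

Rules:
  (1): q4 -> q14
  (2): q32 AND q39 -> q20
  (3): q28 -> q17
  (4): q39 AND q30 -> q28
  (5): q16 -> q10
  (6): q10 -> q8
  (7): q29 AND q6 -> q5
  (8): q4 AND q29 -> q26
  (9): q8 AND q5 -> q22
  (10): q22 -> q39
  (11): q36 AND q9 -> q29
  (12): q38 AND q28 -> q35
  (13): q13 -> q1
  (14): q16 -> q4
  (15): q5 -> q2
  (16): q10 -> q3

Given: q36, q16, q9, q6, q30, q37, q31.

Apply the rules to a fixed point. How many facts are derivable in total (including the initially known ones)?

Round 1: (5) [q16 -> q10]; (11) [q36 AND q9 -> q29]; (14) [q16 -> q4]. Adds q10, q29, q4.
Round 2: (1) [q4 -> q14]; (6) [q10 -> q8]; (7) [q29 AND q6 -> q5]; (8) [q4 AND q29 -> q26]; (16) [q10 -> q3]. Adds q14, q8, q5, q26, q3.
Round 3: (9) [q8 AND q5 -> q22]; (15) [q5 -> q2]. Adds q22, q2.
Round 4: (10) [q22 -> q39]. Adds q39.
Round 5: (4) [q39 AND q30 -> q28]. Adds q28.
Round 6: (3) [q28 -> q17]. Adds q17.
Closure: {q10, q14, q16, q17, q2, q22, q26, q28, q29, q3, q30, q31, q36, q37, q39, q4, q5, q6, q8, q9} — 20 facts.

20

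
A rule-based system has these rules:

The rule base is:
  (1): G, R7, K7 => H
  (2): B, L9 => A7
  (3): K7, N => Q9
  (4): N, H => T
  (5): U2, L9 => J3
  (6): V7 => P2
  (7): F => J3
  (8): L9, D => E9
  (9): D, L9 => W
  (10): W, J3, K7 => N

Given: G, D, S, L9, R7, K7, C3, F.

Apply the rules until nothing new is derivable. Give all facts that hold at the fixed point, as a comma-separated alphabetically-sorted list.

C3, D, E9, F, G, H, J3, K7, L9, N, Q9, R7, S, T, W

[1] (1) [G, R7, K7 => H]; (7) [F => J3]; (8) [L9, D => E9]; (9) [D, L9 => W]. ⇒ new: H, J3, E9, W.
[2] (10) [W, J3, K7 => N]. ⇒ new: N.
[3] (3) [K7, N => Q9]; (4) [N, H => T]. ⇒ new: Q9, T.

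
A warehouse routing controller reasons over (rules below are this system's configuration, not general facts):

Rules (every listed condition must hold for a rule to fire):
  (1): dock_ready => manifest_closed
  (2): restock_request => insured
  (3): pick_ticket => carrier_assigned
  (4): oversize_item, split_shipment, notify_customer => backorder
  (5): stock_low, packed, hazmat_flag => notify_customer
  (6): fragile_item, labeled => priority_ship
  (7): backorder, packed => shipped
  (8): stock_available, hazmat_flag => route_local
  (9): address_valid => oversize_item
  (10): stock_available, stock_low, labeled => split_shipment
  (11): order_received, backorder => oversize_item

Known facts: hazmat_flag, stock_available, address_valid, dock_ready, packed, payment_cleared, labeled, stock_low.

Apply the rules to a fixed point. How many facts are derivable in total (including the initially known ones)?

15

[1] (1) [dock_ready => manifest_closed]; (5) [stock_low, packed, hazmat_flag => notify_customer]; (8) [stock_available, hazmat_flag => route_local]; (9) [address_valid => oversize_item]; (10) [stock_available, stock_low, labeled => split_shipment]. ⇒ new: manifest_closed, notify_customer, route_local, oversize_item, split_shipment.
[2] (4) [oversize_item, split_shipment, notify_customer => backorder]. ⇒ new: backorder.
[3] (7) [backorder, packed => shipped]. ⇒ new: shipped.
Closure: {address_valid, backorder, dock_ready, hazmat_flag, labeled, manifest_closed, notify_customer, oversize_item, packed, payment_cleared, route_local, shipped, split_shipment, stock_available, stock_low} — 15 facts.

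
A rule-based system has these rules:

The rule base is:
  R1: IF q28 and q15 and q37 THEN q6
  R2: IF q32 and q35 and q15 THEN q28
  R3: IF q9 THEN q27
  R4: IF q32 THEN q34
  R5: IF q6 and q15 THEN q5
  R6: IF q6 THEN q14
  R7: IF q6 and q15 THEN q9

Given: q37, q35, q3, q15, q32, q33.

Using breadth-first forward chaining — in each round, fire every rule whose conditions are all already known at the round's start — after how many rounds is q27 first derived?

4

Round 1: R2 [IF q32 and q35 and q15 THEN q28]; R4 [IF q32 THEN q34]. New: q28, q34.
Round 2: R1 [IF q28 and q15 and q37 THEN q6]. New: q6.
Round 3: R5 [IF q6 and q15 THEN q5]; R6 [IF q6 THEN q14]; R7 [IF q6 and q15 THEN q9]. New: q5, q14, q9.
Round 4: R3 [IF q9 THEN q27]. New: q27.
q27 first appears in round 4.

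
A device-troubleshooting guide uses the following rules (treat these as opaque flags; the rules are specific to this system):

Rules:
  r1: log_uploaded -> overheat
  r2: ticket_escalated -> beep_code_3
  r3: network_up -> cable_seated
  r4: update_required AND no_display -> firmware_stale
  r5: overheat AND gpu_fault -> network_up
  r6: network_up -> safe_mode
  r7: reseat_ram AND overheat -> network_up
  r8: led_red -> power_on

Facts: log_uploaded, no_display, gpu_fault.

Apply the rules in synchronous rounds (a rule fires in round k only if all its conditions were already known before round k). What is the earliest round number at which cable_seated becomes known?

3

Round 1: r1 [log_uploaded -> overheat]. Adds overheat.
Round 2: r5 [overheat AND gpu_fault -> network_up]. Adds network_up.
Round 3: r3 [network_up -> cable_seated]; r6 [network_up -> safe_mode]. Adds cable_seated, safe_mode.
cable_seated first appears in round 3.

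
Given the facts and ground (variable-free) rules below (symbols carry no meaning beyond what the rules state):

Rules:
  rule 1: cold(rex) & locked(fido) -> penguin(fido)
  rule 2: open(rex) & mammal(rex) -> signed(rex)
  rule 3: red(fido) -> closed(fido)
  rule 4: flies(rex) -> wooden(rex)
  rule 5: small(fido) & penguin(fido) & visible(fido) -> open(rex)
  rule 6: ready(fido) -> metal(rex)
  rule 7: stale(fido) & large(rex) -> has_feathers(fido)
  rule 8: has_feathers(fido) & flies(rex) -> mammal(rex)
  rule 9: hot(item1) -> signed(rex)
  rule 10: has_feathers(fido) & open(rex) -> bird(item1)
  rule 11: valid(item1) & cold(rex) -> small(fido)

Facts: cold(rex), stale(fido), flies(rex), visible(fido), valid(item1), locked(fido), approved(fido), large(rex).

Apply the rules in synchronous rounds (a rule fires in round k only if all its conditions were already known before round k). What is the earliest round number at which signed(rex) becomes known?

3

Round 1: rule 1 [cold(rex) & locked(fido) -> penguin(fido)]; rule 4 [flies(rex) -> wooden(rex)]; rule 7 [stale(fido) & large(rex) -> has_feathers(fido)]; rule 11 [valid(item1) & cold(rex) -> small(fido)]. New: penguin(fido), wooden(rex), has_feathers(fido), small(fido).
Round 2: rule 5 [small(fido) & penguin(fido) & visible(fido) -> open(rex)]; rule 8 [has_feathers(fido) & flies(rex) -> mammal(rex)]. New: open(rex), mammal(rex).
Round 3: rule 2 [open(rex) & mammal(rex) -> signed(rex)]; rule 10 [has_feathers(fido) & open(rex) -> bird(item1)]. New: signed(rex), bird(item1).
signed(rex) first appears in round 3.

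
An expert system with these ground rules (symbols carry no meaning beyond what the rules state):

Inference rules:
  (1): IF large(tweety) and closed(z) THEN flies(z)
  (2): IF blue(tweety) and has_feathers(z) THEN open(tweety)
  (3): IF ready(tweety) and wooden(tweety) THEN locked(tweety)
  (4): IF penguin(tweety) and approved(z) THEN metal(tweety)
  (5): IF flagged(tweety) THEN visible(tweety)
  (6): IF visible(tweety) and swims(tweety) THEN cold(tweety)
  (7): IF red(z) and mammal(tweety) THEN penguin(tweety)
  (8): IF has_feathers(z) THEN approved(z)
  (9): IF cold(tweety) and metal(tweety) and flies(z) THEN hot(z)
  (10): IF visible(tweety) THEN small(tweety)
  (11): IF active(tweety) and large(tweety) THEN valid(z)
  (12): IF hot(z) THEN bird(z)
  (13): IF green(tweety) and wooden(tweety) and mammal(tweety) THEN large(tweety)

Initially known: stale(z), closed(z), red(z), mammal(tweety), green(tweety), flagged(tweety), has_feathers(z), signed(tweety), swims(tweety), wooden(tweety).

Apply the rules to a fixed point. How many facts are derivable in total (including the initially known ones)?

20

Round 1 — (5), (7), (8), (13), derive visible(tweety), penguin(tweety), approved(z), large(tweety).
Round 2 — (1), (4), (6), (10), derive flies(z), metal(tweety), cold(tweety), small(tweety).
Round 3 — (9), derive hot(z).
Round 4 — (12), derive bird(z).
Closure: {approved(z), bird(z), closed(z), cold(tweety), flagged(tweety), flies(z), green(tweety), has_feathers(z), hot(z), large(tweety), mammal(tweety), metal(tweety), penguin(tweety), red(z), signed(tweety), small(tweety), stale(z), swims(tweety), visible(tweety), wooden(tweety)} — 20 facts.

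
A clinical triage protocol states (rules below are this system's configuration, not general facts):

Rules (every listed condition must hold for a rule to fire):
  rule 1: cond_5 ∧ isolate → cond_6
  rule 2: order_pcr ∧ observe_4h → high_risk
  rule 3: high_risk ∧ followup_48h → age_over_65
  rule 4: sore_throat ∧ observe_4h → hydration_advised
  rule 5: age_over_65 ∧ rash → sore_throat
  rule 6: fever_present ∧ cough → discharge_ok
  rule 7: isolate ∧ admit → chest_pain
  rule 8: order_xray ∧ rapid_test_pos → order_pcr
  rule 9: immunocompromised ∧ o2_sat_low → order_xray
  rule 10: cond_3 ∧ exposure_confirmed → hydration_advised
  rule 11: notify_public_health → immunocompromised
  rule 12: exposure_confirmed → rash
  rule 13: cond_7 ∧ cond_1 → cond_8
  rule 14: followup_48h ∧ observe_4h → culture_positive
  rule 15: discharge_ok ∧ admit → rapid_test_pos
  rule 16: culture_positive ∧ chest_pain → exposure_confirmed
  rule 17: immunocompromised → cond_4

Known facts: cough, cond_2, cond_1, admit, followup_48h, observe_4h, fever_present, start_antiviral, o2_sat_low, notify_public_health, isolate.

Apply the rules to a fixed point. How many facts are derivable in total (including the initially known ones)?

Round 1 — rule 6, rule 7, rule 11, rule 14, derive discharge_ok, chest_pain, immunocompromised, culture_positive.
Round 2 — rule 9, rule 15, rule 16, rule 17, derive order_xray, rapid_test_pos, exposure_confirmed, cond_4.
Round 3 — rule 8, rule 12, derive order_pcr, rash.
Round 4 — rule 2, derive high_risk.
Round 5 — rule 3, derive age_over_65.
Round 6 — rule 5, derive sore_throat.
Round 7 — rule 4, derive hydration_advised.
Closure: {admit, age_over_65, chest_pain, cond_1, cond_2, cond_4, cough, culture_positive, discharge_ok, exposure_confirmed, fever_present, followup_48h, high_risk, hydration_advised, immunocompromised, isolate, notify_public_health, o2_sat_low, observe_4h, order_pcr, order_xray, rapid_test_pos, rash, sore_throat, start_antiviral} — 25 facts.

25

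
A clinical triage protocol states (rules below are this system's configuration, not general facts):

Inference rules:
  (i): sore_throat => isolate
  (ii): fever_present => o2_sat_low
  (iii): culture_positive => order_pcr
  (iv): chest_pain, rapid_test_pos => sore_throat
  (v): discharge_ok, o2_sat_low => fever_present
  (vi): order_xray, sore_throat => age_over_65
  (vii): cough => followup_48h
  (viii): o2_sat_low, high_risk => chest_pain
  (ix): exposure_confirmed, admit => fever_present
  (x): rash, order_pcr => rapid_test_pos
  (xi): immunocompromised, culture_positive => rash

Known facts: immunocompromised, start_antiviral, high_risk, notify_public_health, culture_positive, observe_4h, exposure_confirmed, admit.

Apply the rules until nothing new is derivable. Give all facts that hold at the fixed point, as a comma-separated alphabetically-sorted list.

Round 1 fires (iii), (ix), (xi), giving order_pcr, fever_present, rash.
Round 2 fires (ii), (x), giving o2_sat_low, rapid_test_pos.
Round 3 fires (viii), giving chest_pain.
Round 4 fires (iv), giving sore_throat.
Round 5 fires (i), giving isolate.

admit, chest_pain, culture_positive, exposure_confirmed, fever_present, high_risk, immunocompromised, isolate, notify_public_health, o2_sat_low, observe_4h, order_pcr, rapid_test_pos, rash, sore_throat, start_antiviral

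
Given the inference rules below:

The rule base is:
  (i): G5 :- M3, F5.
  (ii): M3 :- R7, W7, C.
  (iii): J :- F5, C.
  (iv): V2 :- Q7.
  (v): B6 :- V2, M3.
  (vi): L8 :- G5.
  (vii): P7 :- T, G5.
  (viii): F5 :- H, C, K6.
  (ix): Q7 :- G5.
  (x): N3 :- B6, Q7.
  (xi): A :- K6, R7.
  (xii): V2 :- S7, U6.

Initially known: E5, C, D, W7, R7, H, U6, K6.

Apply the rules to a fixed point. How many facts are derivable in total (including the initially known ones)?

18

Round 1 fires (ii), (viii), (xi), giving M3, F5, A.
Round 2 fires (i), (iii), giving G5, J.
Round 3 fires (vi), (ix), giving L8, Q7.
Round 4 fires (iv), giving V2.
Round 5 fires (v), giving B6.
Round 6 fires (x), giving N3.
Closure: {A, B6, C, D, E5, F5, G5, H, J, K6, L8, M3, N3, Q7, R7, U6, V2, W7} — 18 facts.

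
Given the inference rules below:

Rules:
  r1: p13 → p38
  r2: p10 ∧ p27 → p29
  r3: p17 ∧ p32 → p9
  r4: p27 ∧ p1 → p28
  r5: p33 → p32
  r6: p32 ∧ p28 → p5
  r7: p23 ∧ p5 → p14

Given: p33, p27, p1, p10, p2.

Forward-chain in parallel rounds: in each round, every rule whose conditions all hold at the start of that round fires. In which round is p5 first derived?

2

[1] r2 [p10 ∧ p27 → p29]; r4 [p27 ∧ p1 → p28]; r5 [p33 → p32]. ⇒ new: p29, p28, p32.
[2] r6 [p32 ∧ p28 → p5]. ⇒ new: p5.
p5 first appears in round 2.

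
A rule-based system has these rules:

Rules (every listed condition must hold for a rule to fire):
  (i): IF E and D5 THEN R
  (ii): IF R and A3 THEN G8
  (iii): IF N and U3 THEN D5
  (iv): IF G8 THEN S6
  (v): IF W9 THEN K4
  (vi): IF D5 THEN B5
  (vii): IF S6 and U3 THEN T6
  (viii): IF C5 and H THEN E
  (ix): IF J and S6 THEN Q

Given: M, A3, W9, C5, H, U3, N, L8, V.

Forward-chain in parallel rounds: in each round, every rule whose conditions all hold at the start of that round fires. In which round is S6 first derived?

4

[1] (iii) [IF N and U3 THEN D5]; (v) [IF W9 THEN K4]; (viii) [IF C5 and H THEN E]. ⇒ new: D5, K4, E.
[2] (i) [IF E and D5 THEN R]; (vi) [IF D5 THEN B5]. ⇒ new: R, B5.
[3] (ii) [IF R and A3 THEN G8]. ⇒ new: G8.
[4] (iv) [IF G8 THEN S6]. ⇒ new: S6.
S6 first appears in round 4.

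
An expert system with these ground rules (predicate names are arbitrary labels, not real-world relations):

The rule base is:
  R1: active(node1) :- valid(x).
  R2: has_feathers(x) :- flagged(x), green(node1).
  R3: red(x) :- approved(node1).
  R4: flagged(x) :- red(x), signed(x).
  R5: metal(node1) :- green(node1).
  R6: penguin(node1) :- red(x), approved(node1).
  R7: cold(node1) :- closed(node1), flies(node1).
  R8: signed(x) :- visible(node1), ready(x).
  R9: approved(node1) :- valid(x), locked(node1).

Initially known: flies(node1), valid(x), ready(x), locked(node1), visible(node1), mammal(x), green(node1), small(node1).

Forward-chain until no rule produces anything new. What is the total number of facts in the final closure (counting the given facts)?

Round 1 — R1, R5, R8, R9, derive active(node1), metal(node1), signed(x), approved(node1).
Round 2 — R3, derive red(x).
Round 3 — R4, R6, derive flagged(x), penguin(node1).
Round 4 — R2, derive has_feathers(x).
Closure: {active(node1), approved(node1), flagged(x), flies(node1), green(node1), has_feathers(x), locked(node1), mammal(x), metal(node1), penguin(node1), ready(x), red(x), signed(x), small(node1), valid(x), visible(node1)} — 16 facts.

16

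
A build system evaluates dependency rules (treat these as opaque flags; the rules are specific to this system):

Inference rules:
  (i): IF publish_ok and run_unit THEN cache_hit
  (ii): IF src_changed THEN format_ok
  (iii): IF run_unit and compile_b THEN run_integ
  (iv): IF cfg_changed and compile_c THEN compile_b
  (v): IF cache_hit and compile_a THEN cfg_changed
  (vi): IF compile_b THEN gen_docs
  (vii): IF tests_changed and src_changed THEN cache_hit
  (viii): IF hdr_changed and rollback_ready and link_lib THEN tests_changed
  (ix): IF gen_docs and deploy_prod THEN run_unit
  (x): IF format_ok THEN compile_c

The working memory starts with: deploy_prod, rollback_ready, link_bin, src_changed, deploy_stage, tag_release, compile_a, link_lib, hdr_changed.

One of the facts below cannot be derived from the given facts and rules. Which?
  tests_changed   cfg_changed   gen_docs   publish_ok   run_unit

publish_ok

Round 1: (ii) [IF src_changed THEN format_ok]; (viii) [IF hdr_changed and rollback_ready and link_lib THEN tests_changed]. New: format_ok, tests_changed.
Round 2: (vii) [IF tests_changed and src_changed THEN cache_hit]; (x) [IF format_ok THEN compile_c]. New: cache_hit, compile_c.
Round 3: (v) [IF cache_hit and compile_a THEN cfg_changed]. New: cfg_changed.
Round 4: (iv) [IF cfg_changed and compile_c THEN compile_b]. New: compile_b.
Round 5: (vi) [IF compile_b THEN gen_docs]. New: gen_docs.
Round 6: (ix) [IF gen_docs and deploy_prod THEN run_unit]. New: run_unit.
Round 7: (iii) [IF run_unit and compile_b THEN run_integ]. New: run_integ.
Derived: tests_changed (round 1), cfg_changed (round 3), gen_docs (round 5), run_unit (round 6). publish_ok never appears in any round.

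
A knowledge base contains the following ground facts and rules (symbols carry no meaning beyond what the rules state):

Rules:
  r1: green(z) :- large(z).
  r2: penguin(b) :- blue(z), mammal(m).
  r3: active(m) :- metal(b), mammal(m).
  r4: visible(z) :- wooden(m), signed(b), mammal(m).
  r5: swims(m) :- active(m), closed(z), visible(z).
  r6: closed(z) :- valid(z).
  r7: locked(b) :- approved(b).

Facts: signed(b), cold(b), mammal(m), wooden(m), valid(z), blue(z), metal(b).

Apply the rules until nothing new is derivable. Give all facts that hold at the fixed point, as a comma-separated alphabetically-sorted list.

[1] r2 [penguin(b) :- blue(z), mammal(m).]; r3 [active(m) :- metal(b), mammal(m).]; r4 [visible(z) :- wooden(m), signed(b), mammal(m).]; r6 [closed(z) :- valid(z).]. ⇒ new: penguin(b), active(m), visible(z), closed(z).
[2] r5 [swims(m) :- active(m), closed(z), visible(z).]. ⇒ new: swims(m).

active(m), blue(z), closed(z), cold(b), mammal(m), metal(b), penguin(b), signed(b), swims(m), valid(z), visible(z), wooden(m)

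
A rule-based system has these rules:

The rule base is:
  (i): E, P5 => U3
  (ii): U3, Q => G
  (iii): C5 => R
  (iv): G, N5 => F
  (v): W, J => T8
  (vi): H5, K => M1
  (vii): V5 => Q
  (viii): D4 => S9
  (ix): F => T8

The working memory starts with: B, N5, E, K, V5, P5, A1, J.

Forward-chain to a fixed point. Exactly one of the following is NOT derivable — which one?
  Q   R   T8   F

R

Round 1: (i) [E, P5 => U3]; (vii) [V5 => Q]. Adds U3, Q.
Round 2: (ii) [U3, Q => G]. Adds G.
Round 3: (iv) [G, N5 => F]. Adds F.
Round 4: (ix) [F => T8]. Adds T8.
Derived: Q (round 1), T8 (round 4), F (round 3). R never appears in any round.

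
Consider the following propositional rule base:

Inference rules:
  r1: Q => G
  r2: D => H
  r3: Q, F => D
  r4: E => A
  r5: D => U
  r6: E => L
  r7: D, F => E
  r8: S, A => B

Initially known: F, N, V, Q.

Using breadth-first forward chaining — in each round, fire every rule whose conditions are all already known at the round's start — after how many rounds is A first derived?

3

Round 1 fires r1, r3, giving G, D.
Round 2 fires r2, r5, r7, giving H, U, E.
Round 3 fires r4, r6, giving A, L.
A first appears in round 3.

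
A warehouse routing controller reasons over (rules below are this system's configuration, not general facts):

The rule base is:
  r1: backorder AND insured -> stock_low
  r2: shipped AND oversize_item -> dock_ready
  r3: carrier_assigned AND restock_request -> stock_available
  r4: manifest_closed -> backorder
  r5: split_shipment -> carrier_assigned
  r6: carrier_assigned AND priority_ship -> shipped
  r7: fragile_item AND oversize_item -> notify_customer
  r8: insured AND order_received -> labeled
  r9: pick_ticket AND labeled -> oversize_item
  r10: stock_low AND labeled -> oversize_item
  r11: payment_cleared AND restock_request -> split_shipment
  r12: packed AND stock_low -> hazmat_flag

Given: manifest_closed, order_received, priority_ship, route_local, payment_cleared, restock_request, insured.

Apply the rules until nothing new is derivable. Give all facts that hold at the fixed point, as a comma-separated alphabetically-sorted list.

backorder, carrier_assigned, dock_ready, insured, labeled, manifest_closed, order_received, oversize_item, payment_cleared, priority_ship, restock_request, route_local, shipped, split_shipment, stock_available, stock_low

Round 1: r4 [manifest_closed -> backorder]; r8 [insured AND order_received -> labeled]; r11 [payment_cleared AND restock_request -> split_shipment]. Adds backorder, labeled, split_shipment.
Round 2: r1 [backorder AND insured -> stock_low]; r5 [split_shipment -> carrier_assigned]. Adds stock_low, carrier_assigned.
Round 3: r3 [carrier_assigned AND restock_request -> stock_available]; r6 [carrier_assigned AND priority_ship -> shipped]; r10 [stock_low AND labeled -> oversize_item]. Adds stock_available, shipped, oversize_item.
Round 4: r2 [shipped AND oversize_item -> dock_ready]. Adds dock_ready.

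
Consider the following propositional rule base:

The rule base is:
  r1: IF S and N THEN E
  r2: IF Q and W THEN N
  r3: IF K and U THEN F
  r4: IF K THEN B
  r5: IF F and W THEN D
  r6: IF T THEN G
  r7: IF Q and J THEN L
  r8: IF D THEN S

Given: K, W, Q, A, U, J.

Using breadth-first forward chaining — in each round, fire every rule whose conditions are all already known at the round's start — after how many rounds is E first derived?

4

[1] r2 [IF Q and W THEN N]; r3 [IF K and U THEN F]; r4 [IF K THEN B]; r7 [IF Q and J THEN L]. ⇒ new: N, F, B, L.
[2] r5 [IF F and W THEN D]. ⇒ new: D.
[3] r8 [IF D THEN S]. ⇒ new: S.
[4] r1 [IF S and N THEN E]. ⇒ new: E.
E first appears in round 4.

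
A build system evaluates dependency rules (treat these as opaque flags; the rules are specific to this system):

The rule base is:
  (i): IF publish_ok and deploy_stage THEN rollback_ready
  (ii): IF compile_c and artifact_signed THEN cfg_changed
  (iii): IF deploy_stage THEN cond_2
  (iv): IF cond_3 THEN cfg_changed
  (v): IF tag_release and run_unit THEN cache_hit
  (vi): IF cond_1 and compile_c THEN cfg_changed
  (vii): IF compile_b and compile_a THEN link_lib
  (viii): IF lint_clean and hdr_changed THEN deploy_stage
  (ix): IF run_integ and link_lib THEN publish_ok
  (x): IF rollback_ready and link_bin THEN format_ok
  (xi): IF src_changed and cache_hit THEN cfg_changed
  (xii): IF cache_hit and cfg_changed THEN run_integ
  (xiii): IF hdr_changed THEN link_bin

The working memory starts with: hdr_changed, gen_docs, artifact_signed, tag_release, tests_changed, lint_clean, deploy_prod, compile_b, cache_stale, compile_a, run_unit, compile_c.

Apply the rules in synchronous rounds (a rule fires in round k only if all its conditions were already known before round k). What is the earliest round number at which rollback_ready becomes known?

[1] (ii) [IF compile_c and artifact_signed THEN cfg_changed]; (v) [IF tag_release and run_unit THEN cache_hit]; (vii) [IF compile_b and compile_a THEN link_lib]; (viii) [IF lint_clean and hdr_changed THEN deploy_stage]; (xiii) [IF hdr_changed THEN link_bin]. ⇒ new: cfg_changed, cache_hit, link_lib, deploy_stage, link_bin.
[2] (iii) [IF deploy_stage THEN cond_2]; (xii) [IF cache_hit and cfg_changed THEN run_integ]. ⇒ new: cond_2, run_integ.
[3] (ix) [IF run_integ and link_lib THEN publish_ok]. ⇒ new: publish_ok.
[4] (i) [IF publish_ok and deploy_stage THEN rollback_ready]. ⇒ new: rollback_ready.
rollback_ready first appears in round 4.

4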